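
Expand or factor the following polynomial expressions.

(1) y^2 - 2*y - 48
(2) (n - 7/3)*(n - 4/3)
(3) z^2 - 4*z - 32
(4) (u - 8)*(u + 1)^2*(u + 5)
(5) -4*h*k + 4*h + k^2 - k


(1) = (y - 8)*(y + 6)
(2) = n^2 - 11*n/3 + 28/9
(3) = (z - 8)*(z + 4)
(4) = u^4 - u^3 - 45*u^2 - 83*u - 40
(5) = (-4*h + k)*(k - 1)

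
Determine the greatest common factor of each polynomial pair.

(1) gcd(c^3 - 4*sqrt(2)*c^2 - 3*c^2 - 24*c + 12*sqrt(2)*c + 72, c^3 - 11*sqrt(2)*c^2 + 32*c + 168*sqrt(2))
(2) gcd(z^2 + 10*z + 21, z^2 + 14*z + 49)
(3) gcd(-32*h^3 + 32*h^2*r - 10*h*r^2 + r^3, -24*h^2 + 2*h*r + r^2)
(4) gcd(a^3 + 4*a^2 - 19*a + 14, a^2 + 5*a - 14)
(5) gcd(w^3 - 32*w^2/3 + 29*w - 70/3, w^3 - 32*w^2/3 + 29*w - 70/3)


(1) = c^2 - 4*sqrt(2)*c - 24
(2) = gcd((z + 3)*(z + 7), (z + 7)^2) = z + 7
(3) = gcd((-4*h + r)^2*(-2*h + r), (-4*h + r)*(6*h + r)) = -4*h + r
(4) = gcd((a - 2)*(a - 1)*(a + 7), (a - 2)*(a + 7)) = a^2 + 5*a - 14
(5) = gcd((w - 7)*(w - 2)*(w - 5/3), (w - 7)*(w - 2)*(w - 5/3)) = w^3 - 32*w^2/3 + 29*w - 70/3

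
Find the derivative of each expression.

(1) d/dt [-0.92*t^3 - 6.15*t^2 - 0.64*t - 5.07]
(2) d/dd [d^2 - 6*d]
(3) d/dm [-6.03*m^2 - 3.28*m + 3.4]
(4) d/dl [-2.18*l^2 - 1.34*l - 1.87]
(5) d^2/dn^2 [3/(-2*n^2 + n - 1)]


(1) = -2.76*t^2 - 12.3*t - 0.64
(2) = 2*d - 6
(3) = -12.06*m - 3.28
(4) = -4.36*l - 1.34
(5) = 6*(4*n^2 - 2*n - (4*n - 1)^2 + 2)/(2*n^2 - n + 1)^3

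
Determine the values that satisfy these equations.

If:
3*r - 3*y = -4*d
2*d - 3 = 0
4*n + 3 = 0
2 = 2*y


Then:
d = 3/2
n = -3/4
r = -1
y = 1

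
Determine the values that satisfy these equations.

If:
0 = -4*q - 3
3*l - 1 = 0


Then:
l = 1/3
q = -3/4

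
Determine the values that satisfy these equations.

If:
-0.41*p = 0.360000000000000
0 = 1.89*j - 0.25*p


Then:
j = -0.12
p = -0.88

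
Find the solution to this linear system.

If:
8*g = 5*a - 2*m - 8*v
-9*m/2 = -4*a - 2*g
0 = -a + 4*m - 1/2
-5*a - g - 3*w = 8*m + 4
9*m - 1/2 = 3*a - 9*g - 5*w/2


Then:
a = -239/3518
g = 1333/3518
m = 190/1759
v = -12619/28144
w = -2875/1759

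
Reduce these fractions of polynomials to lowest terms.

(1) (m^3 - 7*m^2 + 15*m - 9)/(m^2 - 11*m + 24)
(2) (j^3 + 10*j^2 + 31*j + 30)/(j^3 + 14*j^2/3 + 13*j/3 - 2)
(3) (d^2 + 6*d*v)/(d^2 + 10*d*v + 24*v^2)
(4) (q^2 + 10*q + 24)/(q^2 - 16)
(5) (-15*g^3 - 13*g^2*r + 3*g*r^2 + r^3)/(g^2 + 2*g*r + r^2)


(1) = (m^2 - 4*m + 3)/(m - 8)
(2) = (3*j + 15)/(3*j - 1)
(3) = d/(d + 4*v)
(4) = (q + 6)/(q - 4)
(5) = (-15*g^2 + 2*g*r + r^2)/(g + r)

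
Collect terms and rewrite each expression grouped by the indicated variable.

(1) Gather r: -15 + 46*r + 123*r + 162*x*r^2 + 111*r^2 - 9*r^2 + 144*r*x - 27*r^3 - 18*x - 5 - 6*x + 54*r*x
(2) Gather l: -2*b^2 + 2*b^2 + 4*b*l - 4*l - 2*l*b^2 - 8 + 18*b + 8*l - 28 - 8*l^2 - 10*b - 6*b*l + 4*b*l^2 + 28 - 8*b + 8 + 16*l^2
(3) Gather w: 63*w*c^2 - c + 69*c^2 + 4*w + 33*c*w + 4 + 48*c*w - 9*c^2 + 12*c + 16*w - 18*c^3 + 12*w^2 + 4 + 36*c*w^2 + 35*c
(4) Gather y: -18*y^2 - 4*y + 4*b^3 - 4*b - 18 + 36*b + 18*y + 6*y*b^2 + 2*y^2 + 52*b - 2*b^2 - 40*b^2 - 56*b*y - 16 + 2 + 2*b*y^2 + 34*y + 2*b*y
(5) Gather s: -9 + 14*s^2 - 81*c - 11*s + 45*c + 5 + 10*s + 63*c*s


(1) = -27*r^3 + r^2*(162*x + 102) + r*(198*x + 169) - 24*x - 20
(2) = l^2*(4*b + 8) + l*(-2*b^2 - 2*b + 4)
(3) = -18*c^3 + 60*c^2 + 46*c + w^2*(36*c + 12) + w*(63*c^2 + 81*c + 20) + 8
(4) = 4*b^3 - 42*b^2 + 84*b + y^2*(2*b - 16) + y*(6*b^2 - 54*b + 48) - 32
(5) = -36*c + 14*s^2 + s*(63*c - 1) - 4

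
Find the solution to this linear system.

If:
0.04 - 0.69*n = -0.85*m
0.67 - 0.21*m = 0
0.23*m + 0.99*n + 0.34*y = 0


Then:
m = 3.19
n = 3.99
y = -13.77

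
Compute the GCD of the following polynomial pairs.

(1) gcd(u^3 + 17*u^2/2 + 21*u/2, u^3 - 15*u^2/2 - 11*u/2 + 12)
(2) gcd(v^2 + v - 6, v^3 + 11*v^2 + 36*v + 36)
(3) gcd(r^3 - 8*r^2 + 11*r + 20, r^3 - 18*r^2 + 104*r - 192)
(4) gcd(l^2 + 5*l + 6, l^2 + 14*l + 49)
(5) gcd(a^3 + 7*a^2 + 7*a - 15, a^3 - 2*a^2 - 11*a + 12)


(1) = gcd(u*(u + 3/2)*(u + 7), (u - 8)*(u - 1)*(u + 3/2)) = u + 3/2
(2) = gcd((v - 2)*(v + 3), (v + 2)*(v + 3)*(v + 6)) = v + 3
(3) = r - 4
(4) = gcd((l + 2)*(l + 3), (l + 7)^2) = 1
(5) = gcd((a - 1)*(a + 3)*(a + 5), (a - 4)*(a - 1)*(a + 3)) = a^2 + 2*a - 3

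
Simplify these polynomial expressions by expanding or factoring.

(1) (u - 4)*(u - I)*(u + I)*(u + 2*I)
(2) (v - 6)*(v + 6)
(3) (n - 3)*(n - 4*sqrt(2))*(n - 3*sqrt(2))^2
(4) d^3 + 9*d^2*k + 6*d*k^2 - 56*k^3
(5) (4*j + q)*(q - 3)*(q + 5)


(1) = u^4 - 4*u^3 + 2*I*u^3 + u^2 - 8*I*u^2 - 4*u + 2*I*u - 8*I
(2) = v^2 - 36
(3) = n^4 - 10*sqrt(2)*n^3 - 3*n^3 + 30*sqrt(2)*n^2 + 66*n^2 - 198*n - 72*sqrt(2)*n + 216*sqrt(2)
(4) = (d - 2*k)*(d + 4*k)*(d + 7*k)
(5) = 4*j*q^2 + 8*j*q - 60*j + q^3 + 2*q^2 - 15*q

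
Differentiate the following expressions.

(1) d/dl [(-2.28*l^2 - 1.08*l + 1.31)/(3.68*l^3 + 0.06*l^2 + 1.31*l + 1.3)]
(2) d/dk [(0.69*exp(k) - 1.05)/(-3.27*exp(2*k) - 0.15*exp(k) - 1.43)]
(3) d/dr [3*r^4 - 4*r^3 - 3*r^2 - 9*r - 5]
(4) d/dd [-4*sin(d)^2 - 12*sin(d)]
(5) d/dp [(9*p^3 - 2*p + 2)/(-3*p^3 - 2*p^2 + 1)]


(1) = (8.3904*l^4 + 7.9488*l^3 - 17.3844*l^2 - 6.0852*l - 3.1201)/(13.5424*l^6 + 0.4416*l^5 + 9.6452*l^4 + 9.7252*l^3 + 1.8721*l^2 + 3.406*l + 1.69)
(2) = (2.2563*exp(2*k) - 6.867*exp(k) - 1.1442)*exp(k)/(10.6929*exp(4*k) + 0.981*exp(3*k) + 9.3747*exp(2*k) + 0.429*exp(k) + 2.0449)
(3) = 12*r^3 - 12*r^2 - 6*r - 9
(4) = -4*(2*sin(d) + 3)*cos(d)
(5) = (-18*p^4 - 12*p^3 + 41*p^2 + 8*p - 2)/(9*p^6 + 12*p^5 + 4*p^4 - 6*p^3 - 4*p^2 + 1)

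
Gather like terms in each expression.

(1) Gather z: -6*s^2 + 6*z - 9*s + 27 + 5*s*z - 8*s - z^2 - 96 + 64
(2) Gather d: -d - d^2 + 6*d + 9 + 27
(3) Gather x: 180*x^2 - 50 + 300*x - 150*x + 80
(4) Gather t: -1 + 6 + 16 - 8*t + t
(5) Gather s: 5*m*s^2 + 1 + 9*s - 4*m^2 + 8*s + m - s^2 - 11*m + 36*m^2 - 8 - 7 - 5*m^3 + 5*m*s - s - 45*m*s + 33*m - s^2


(1) = -6*s^2 - 17*s - z^2 + z*(5*s + 6) - 5
(2) = -d^2 + 5*d + 36
(3) = 180*x^2 + 150*x + 30
(4) = 21 - 7*t
(5) = -5*m^3 + 32*m^2 + 23*m + s^2*(5*m - 2) + s*(16 - 40*m) - 14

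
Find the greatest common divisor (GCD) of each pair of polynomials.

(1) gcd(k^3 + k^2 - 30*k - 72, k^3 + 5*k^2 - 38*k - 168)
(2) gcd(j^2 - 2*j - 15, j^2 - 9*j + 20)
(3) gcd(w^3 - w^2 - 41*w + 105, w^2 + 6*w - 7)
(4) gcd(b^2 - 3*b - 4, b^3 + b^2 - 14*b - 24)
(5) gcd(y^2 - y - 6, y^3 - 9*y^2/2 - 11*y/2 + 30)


(1) = k^2 - 2*k - 24
(2) = gcd((j - 5)*(j + 3), (j - 5)*(j - 4)) = j - 5
(3) = gcd((w - 5)*(w - 3)*(w + 7), (w - 1)*(w + 7)) = w + 7
(4) = gcd((b - 4)*(b + 1), (b - 4)*(b + 2)*(b + 3)) = b - 4
(5) = y - 3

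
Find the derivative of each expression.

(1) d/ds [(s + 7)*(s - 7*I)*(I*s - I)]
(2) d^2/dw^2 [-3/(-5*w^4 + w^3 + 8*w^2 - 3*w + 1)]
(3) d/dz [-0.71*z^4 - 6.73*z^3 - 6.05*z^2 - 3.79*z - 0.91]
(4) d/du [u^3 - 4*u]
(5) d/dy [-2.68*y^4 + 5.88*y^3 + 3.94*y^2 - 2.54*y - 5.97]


(1) = 3*I*s^2 + s*(14 + 12*I) + 42 - 7*I
(2) = 6*((-30*w^2 + 3*w + 8)*(-5*w^4 + w^3 + 8*w^2 - 3*w + 1) - (20*w^3 - 3*w^2 - 16*w + 3)^2)/(-5*w^4 + w^3 + 8*w^2 - 3*w + 1)^3
(3) = -2.84*z^3 - 20.19*z^2 - 12.1*z - 3.79
(4) = 3*u^2 - 4
(5) = -10.72*y^3 + 17.64*y^2 + 7.88*y - 2.54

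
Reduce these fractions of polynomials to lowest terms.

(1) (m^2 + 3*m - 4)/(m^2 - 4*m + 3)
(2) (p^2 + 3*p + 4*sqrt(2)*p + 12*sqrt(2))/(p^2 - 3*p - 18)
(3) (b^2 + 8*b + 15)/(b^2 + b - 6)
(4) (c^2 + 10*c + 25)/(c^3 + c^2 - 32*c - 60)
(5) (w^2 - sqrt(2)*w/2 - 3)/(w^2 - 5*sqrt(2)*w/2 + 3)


(1) = (m + 4)/(m - 3)
(2) = (p + 4*sqrt(2))/(p - 6)
(3) = (b + 5)/(b - 2)
(4) = (c + 5)/(c^2 - 4*c - 12)
(5) = (4*w + 4*sqrt(2))/(4*w - 4*sqrt(2))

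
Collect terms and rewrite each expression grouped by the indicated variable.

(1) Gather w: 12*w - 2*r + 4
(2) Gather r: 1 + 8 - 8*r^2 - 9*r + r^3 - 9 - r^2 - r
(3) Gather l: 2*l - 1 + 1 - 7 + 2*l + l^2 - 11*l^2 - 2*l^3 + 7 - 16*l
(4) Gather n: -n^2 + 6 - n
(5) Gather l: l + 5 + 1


(1) = -2*r + 12*w + 4
(2) = r^3 - 9*r^2 - 10*r
(3) = -2*l^3 - 10*l^2 - 12*l
(4) = -n^2 - n + 6
(5) = l + 6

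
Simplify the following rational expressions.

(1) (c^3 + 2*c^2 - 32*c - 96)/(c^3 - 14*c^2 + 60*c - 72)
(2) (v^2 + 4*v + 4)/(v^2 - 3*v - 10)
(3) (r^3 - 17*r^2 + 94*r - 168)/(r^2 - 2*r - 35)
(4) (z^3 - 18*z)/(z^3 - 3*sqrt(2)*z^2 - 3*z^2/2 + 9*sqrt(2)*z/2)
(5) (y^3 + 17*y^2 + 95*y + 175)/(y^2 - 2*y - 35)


(1) = (c^2 + 8*c + 16)/(c^2 - 8*c + 12)
(2) = (v + 2)/(v - 5)
(3) = (r^2 - 10*r + 24)/(r + 5)
(4) = (2*z + 6*sqrt(2))/(2*z - 3)
(5) = (y^2 + 12*y + 35)/(y - 7)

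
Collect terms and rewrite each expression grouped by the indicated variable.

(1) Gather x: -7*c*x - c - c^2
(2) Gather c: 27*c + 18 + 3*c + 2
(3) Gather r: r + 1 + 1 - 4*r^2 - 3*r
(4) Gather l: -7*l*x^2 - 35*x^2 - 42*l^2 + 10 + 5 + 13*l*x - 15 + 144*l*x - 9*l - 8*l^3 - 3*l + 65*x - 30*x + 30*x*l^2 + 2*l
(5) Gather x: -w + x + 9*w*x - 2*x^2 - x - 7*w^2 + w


(1) = -c^2 - 7*c*x - c
(2) = 30*c + 20
(3) = -4*r^2 - 2*r + 2
(4) = -8*l^3 + l^2*(30*x - 42) + l*(-7*x^2 + 157*x - 10) - 35*x^2 + 35*x
(5) = -7*w^2 + 9*w*x - 2*x^2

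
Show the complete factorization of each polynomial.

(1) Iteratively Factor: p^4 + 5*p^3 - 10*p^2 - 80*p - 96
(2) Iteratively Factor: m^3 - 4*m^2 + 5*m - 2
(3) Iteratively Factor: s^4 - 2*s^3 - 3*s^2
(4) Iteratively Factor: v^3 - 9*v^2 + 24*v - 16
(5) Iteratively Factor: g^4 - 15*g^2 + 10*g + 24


(1) = (p - 4)*(p^3 + 9*p^2 + 26*p + 24) = (p - 4)*(p + 4)*(p^2 + 5*p + 6) = (p - 4)*(p + 2)*(p + 4)*(p + 3)
(2) = (m - 1)*(m^2 - 3*m + 2) = (m - 2)*(m - 1)*(m - 1)
(3) = (s)*(s^3 - 2*s^2 - 3*s) = s*(s - 3)*(s^2 + s) = s*(s - 3)*(s + 1)*(s)
(4) = (v - 4)*(v^2 - 5*v + 4) = (v - 4)*(v - 1)*(v - 4)
(5) = (g - 2)*(g^3 + 2*g^2 - 11*g - 12) = (g - 2)*(g + 1)*(g^2 + g - 12) = (g - 3)*(g - 2)*(g + 1)*(g + 4)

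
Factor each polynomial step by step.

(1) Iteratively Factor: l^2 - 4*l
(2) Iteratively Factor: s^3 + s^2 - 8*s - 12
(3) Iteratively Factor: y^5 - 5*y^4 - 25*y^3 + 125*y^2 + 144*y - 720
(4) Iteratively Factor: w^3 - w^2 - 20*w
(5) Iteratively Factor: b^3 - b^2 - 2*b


(1) = (l - 4)*(l)
(2) = (s + 2)*(s^2 - s - 6) = (s + 2)^2*(s - 3)
(3) = (y + 3)*(y^4 - 8*y^3 - y^2 + 128*y - 240) = (y + 3)*(y + 4)*(y^3 - 12*y^2 + 47*y - 60) = (y - 3)*(y + 3)*(y + 4)*(y^2 - 9*y + 20) = (y - 5)*(y - 3)*(y + 3)*(y + 4)*(y - 4)
(4) = (w - 5)*(w^2 + 4*w) = w*(w - 5)*(w + 4)
(5) = (b + 1)*(b^2 - 2*b) = b*(b + 1)*(b - 2)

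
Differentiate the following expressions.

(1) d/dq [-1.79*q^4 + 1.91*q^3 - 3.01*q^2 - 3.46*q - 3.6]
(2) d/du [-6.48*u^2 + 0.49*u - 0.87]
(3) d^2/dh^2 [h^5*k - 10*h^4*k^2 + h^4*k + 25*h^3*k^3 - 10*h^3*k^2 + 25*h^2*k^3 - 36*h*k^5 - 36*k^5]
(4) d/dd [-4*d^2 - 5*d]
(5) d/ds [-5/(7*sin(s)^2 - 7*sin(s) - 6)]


(1) = -7.16*q^3 + 5.73*q^2 - 6.02*q - 3.46
(2) = 0.49 - 12.96*u
(3) = 2*k*(10*h^3 - 60*h^2*k + 6*h^2 + 75*h*k^2 - 30*h*k + 25*k^2)
(4) = -8*d - 5
(5) = 35*(2*sin(s) - 1)*cos(s)/(-7*sin(s)^2 + 7*sin(s) + 6)^2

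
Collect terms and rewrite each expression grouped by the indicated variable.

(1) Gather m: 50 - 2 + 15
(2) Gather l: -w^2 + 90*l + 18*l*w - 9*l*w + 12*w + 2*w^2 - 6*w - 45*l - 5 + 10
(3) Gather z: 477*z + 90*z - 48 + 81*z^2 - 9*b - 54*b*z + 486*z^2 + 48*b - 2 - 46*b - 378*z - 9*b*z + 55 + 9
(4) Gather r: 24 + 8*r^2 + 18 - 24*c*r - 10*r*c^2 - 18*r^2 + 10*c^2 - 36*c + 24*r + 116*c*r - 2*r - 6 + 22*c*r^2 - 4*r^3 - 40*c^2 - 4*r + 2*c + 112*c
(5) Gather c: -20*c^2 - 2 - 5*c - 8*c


(1) = 63
(2) = l*(9*w + 45) + w^2 + 6*w + 5
(3) = -7*b + 567*z^2 + z*(189 - 63*b) + 14
(4) = -30*c^2 + 78*c - 4*r^3 + r^2*(22*c - 10) + r*(-10*c^2 + 92*c + 18) + 36
(5) = -20*c^2 - 13*c - 2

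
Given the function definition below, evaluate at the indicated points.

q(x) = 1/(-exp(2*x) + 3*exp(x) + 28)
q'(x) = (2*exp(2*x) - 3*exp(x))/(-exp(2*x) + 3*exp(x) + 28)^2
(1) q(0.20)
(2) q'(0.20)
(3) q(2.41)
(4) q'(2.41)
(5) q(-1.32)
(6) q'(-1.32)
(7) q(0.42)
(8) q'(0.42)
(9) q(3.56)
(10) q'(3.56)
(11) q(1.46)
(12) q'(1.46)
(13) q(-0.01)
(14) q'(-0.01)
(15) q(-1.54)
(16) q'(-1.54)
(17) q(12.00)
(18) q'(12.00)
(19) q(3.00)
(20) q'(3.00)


(1) = 0.03
(2) = -0.00
(3) = -0.02
(4) = 0.05
(5) = 0.03
(6) = -0.00
(7) = 0.03
(8) = 0.00
(9) = -0.00
(10) = 0.00
(11) = 0.04
(12) = 0.05
(13) = 0.03
(14) = -0.00
(15) = 0.03
(16) = -0.00
(17) = -0.00
(18) = 0.00
(19) = -0.00
(20) = 0.01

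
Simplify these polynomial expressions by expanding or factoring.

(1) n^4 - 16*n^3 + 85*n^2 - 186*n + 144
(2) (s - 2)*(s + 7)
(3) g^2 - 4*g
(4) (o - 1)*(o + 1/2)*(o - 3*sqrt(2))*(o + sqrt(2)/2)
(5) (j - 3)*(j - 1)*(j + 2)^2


(1) = (n - 8)*(n - 3)^2*(n - 2)
(2) = s^2 + 5*s - 14
(3) = g*(g - 4)
(4) = o^4 - 5*sqrt(2)*o^3/2 - o^3/2 - 7*o^2/2 + 5*sqrt(2)*o^2/4 + 3*o/2 + 5*sqrt(2)*o/4 + 3/2
(5) = j^4 - 9*j^2 - 4*j + 12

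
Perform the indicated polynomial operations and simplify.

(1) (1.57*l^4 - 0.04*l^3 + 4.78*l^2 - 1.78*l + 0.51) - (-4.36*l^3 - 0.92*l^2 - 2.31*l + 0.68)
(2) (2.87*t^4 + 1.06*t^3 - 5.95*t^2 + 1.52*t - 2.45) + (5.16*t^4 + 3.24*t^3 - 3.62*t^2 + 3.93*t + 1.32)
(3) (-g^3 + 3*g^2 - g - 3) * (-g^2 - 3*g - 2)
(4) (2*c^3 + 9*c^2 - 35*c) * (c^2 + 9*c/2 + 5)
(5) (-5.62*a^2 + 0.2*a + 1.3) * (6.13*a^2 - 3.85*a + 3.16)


(1) = 1.57*l^4 + 4.32*l^3 + 5.7*l^2 + 0.53*l - 0.17
(2) = 8.03*t^4 + 4.3*t^3 - 9.57*t^2 + 5.45*t - 1.13
(3) = g^5 - 6*g^3 + 11*g + 6
(4) = 2*c^5 + 18*c^4 + 31*c^3/2 - 225*c^2/2 - 175*c
(5) = -34.4506*a^4 + 22.863*a^3 - 10.5602*a^2 - 4.373*a + 4.108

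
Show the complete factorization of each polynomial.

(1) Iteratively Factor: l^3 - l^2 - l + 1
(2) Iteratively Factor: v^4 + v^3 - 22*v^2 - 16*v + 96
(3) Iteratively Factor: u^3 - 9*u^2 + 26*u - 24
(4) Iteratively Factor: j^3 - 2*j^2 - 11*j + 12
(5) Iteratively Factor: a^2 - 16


(1) = (l - 1)*(l^2 - 1) = (l - 1)*(l + 1)*(l - 1)
(2) = (v + 3)*(v^3 - 2*v^2 - 16*v + 32) = (v - 4)*(v + 3)*(v^2 + 2*v - 8) = (v - 4)*(v + 3)*(v + 4)*(v - 2)
(3) = (u - 4)*(u^2 - 5*u + 6) = (u - 4)*(u - 3)*(u - 2)
(4) = (j - 4)*(j^2 + 2*j - 3) = (j - 4)*(j - 1)*(j + 3)
(5) = (a + 4)*(a - 4)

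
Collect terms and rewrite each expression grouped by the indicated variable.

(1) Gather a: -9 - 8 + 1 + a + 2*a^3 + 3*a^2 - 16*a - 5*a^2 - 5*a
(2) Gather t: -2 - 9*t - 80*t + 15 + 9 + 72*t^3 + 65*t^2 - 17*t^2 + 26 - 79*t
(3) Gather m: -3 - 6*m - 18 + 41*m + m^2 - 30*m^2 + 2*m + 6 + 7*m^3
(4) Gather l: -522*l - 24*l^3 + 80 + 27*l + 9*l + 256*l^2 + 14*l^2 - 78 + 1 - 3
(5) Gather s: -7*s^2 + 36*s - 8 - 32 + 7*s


(1) = 2*a^3 - 2*a^2 - 20*a - 16
(2) = 72*t^3 + 48*t^2 - 168*t + 48
(3) = 7*m^3 - 29*m^2 + 37*m - 15
(4) = -24*l^3 + 270*l^2 - 486*l
(5) = -7*s^2 + 43*s - 40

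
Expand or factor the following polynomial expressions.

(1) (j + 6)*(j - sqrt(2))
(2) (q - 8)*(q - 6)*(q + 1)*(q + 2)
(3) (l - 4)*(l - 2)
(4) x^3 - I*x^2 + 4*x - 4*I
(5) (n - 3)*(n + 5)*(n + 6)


(1) = j^2 - sqrt(2)*j + 6*j - 6*sqrt(2)
(2) = q^4 - 11*q^3 + 8*q^2 + 116*q + 96
(3) = l^2 - 6*l + 8
(4) = (x - 2*I)*(x - I)*(x + 2*I)
(5) = n^3 + 8*n^2 - 3*n - 90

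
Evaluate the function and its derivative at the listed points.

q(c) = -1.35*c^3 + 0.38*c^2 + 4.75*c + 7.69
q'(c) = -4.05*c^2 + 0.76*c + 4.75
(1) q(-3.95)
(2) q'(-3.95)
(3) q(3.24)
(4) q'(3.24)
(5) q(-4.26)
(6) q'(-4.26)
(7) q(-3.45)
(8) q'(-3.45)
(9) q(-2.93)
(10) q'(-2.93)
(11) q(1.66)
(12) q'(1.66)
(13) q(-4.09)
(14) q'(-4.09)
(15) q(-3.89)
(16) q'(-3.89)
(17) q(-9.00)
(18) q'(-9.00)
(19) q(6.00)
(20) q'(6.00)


(1) = 78.06
(2) = -61.44
(3) = -18.85
(4) = -35.30
(5) = 98.72
(6) = -71.99
(7) = 51.26
(8) = -46.08
(9) = 30.99
(10) = -32.25
(11) = 10.45
(12) = -5.15
(13) = 86.98
(14) = -66.11
(15) = 74.43
(16) = -59.49
(17) = 979.87
(18) = -330.14
(19) = -241.73
(20) = -136.49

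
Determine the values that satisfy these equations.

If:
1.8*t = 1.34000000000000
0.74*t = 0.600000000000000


Then:
No Solution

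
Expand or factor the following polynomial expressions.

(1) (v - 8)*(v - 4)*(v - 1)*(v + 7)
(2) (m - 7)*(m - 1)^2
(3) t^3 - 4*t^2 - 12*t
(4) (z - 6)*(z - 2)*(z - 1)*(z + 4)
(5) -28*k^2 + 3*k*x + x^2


(1) = v^4 - 6*v^3 - 47*v^2 + 276*v - 224
(2) = m^3 - 9*m^2 + 15*m - 7
(3) = t*(t - 6)*(t + 2)
(4) = z^4 - 5*z^3 - 16*z^2 + 68*z - 48
(5) = (-4*k + x)*(7*k + x)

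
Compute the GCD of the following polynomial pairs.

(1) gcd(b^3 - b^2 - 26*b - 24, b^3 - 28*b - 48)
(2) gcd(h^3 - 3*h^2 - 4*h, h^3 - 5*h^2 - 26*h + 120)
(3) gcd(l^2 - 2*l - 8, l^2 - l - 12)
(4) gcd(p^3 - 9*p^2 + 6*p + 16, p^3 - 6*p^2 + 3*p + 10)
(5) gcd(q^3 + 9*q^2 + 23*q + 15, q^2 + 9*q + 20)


(1) = b^2 - 2*b - 24
(2) = h - 4
(3) = l - 4
(4) = p^2 - p - 2
(5) = gcd((q + 1)*(q + 3)*(q + 5), (q + 4)*(q + 5)) = q + 5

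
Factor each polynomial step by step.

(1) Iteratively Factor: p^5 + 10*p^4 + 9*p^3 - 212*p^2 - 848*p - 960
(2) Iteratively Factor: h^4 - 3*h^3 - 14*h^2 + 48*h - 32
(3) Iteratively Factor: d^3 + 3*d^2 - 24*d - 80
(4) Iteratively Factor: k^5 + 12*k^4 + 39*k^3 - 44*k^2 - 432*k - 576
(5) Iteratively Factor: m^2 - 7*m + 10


(1) = (p - 5)*(p^4 + 15*p^3 + 84*p^2 + 208*p + 192) = (p - 5)*(p + 4)*(p^3 + 11*p^2 + 40*p + 48) = (p - 5)*(p + 4)^2*(p^2 + 7*p + 12) = (p - 5)*(p + 4)^3*(p + 3)
(2) = (h - 2)*(h^3 - h^2 - 16*h + 16) = (h - 4)*(h - 2)*(h^2 + 3*h - 4) = (h - 4)*(h - 2)*(h - 1)*(h + 4)
(3) = (d + 4)*(d^2 - d - 20) = (d + 4)^2*(d - 5)
(4) = (k + 4)*(k^4 + 8*k^3 + 7*k^2 - 72*k - 144) = (k - 3)*(k + 4)*(k^3 + 11*k^2 + 40*k + 48) = (k - 3)*(k + 3)*(k + 4)*(k^2 + 8*k + 16) = (k - 3)*(k + 3)*(k + 4)^2*(k + 4)
(5) = (m - 5)*(m - 2)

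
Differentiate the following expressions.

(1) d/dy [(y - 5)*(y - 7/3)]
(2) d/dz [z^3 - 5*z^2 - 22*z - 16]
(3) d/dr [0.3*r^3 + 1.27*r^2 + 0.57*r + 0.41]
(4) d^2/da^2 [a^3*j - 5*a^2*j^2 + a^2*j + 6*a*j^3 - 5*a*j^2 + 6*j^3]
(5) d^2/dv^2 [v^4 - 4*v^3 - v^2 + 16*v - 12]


(1) = 2*y - 22/3
(2) = 3*z^2 - 10*z - 22
(3) = 0.9*r^2 + 2.54*r + 0.57
(4) = 2*j*(3*a - 5*j + 1)
(5) = 12*v^2 - 24*v - 2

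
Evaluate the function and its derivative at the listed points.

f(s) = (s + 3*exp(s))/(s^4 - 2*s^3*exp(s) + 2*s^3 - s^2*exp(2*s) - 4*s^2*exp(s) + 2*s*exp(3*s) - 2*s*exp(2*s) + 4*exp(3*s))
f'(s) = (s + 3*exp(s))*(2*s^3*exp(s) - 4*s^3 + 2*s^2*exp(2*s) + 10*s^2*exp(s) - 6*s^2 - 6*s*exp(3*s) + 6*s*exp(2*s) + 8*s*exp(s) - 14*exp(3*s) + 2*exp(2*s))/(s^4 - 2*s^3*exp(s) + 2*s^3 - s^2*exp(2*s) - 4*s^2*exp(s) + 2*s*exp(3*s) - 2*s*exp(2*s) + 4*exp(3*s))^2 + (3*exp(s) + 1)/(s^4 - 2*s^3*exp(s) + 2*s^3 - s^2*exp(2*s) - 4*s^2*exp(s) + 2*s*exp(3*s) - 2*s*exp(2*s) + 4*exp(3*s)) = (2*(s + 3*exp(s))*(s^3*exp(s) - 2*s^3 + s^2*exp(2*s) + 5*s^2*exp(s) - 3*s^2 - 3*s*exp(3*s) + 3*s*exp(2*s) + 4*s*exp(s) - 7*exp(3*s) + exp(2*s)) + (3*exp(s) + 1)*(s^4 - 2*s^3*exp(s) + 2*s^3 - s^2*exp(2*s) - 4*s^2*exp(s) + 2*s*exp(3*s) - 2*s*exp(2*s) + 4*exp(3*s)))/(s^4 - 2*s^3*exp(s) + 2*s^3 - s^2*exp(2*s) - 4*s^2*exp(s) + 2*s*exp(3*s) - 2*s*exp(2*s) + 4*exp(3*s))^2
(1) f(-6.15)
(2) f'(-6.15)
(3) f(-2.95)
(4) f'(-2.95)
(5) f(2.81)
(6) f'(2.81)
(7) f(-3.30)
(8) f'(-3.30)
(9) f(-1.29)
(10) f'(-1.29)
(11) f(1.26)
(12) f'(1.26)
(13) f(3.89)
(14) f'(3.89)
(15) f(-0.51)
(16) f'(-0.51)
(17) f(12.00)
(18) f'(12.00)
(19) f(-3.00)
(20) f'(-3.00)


(1) = -0.01
(2) = -0.00
(3) = -0.11
(4) = -0.18
(5) = 0.00
(6) = -0.00
(7) = -0.07
(8) = -0.09
(9) = 0.22
(10) = -0.76
(11) = 0.06
(12) = -0.14
(13) = 0.00
(14) = -0.00
(15) = 5.04
(16) = -80.38
(17) = 0.00
(18) = -0.00
(19) = -0.10
(20) = -0.16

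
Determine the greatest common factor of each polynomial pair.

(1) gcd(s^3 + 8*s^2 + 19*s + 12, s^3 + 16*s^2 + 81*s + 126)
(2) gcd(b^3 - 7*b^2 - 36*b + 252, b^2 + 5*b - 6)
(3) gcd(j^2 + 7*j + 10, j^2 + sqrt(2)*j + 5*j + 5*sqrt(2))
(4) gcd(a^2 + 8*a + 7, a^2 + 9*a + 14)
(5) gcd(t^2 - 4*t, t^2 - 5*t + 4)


(1) = gcd((s + 1)*(s + 3)*(s + 4), (s + 3)*(s + 6)*(s + 7)) = s + 3
(2) = b + 6
(3) = j + 5
(4) = a + 7
(5) = t - 4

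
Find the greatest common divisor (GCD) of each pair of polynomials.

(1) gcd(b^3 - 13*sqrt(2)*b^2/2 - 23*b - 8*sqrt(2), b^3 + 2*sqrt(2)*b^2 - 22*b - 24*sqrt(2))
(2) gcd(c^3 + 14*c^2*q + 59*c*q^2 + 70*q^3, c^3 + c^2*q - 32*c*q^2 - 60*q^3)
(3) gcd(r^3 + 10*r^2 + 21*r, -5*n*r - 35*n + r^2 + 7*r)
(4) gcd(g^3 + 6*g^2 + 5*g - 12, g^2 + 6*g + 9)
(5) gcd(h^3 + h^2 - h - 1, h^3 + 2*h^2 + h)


(1) = gcd((b - 8*sqrt(2))*(b + sqrt(2)/2)*(b + sqrt(2)), (b - 3*sqrt(2))*(b + sqrt(2))*(b + 4*sqrt(2))) = b + sqrt(2)
(2) = gcd((c + 2*q)*(c + 5*q)*(c + 7*q), (c - 6*q)*(c + 2*q)*(c + 5*q)) = c^2 + 7*c*q + 10*q^2
(3) = gcd(r*(r + 3)*(r + 7), (-5*n + r)*(r + 7)) = r + 7
(4) = g + 3
(5) = h^2 + 2*h + 1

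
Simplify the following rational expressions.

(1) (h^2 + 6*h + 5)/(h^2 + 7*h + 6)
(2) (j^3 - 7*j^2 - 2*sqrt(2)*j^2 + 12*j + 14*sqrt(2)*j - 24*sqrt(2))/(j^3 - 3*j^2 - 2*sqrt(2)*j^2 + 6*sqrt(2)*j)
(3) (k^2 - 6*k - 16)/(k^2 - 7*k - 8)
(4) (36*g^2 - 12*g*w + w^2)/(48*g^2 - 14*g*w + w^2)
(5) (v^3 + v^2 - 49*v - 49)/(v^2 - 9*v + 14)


(1) = (h + 5)/(h + 6)
(2) = (j - 4)/j
(3) = (k + 2)/(k + 1)
(4) = (-6*g + w)/(-8*g + w)
(5) = (v^2 + 8*v + 7)/(v - 2)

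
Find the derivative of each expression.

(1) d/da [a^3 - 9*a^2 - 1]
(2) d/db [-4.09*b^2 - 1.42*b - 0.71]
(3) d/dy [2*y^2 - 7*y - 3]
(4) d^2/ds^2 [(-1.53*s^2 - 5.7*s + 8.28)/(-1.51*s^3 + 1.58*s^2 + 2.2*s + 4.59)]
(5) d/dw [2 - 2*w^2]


(1) = 3*a*(a - 6)
(2) = -8.18*b - 1.42
(3) = 4*y - 7
(4) = (6.977106*s^6 + 77.97942*s^5 - 277.649136*s^4 + 520.223862*s^3 + 448.514172*s^2 - 765.040032*s - 10.702782)/(3.442951*s^9 - 10.807674*s^8 - 3.739968*s^7 - 3.848729*s^6 + 71.153892*s^5 + 34.170852*s^4 - 10.938547*s^3 - 166.509594*s^2 - 139.04946*s - 96.702579)
(5) = -4*w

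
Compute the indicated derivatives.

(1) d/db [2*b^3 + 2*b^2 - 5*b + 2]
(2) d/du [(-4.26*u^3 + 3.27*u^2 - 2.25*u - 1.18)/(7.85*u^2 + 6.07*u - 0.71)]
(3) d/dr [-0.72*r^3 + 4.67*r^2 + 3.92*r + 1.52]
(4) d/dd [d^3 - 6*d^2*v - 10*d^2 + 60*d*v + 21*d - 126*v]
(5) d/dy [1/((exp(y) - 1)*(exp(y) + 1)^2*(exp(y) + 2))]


(1) = 6*b^2 + 4*b - 5
(2) = (-33.441*u^4 - 51.7164*u^3 + 46.5852*u^2 + 13.8826*u + 8.7601)/(61.6225*u^4 + 95.299*u^3 + 25.6979*u^2 - 8.6194*u + 0.5041)
(3) = -2.16*r^2 + 9.34*r + 3.92
(4) = 3*d^2 - 12*d*v - 20*d + 60*v + 21
(5) = -((exp(y) - 1)*(exp(y) + 1) + 2*(exp(y) - 1)*(exp(y) + 2) + (exp(y) + 1)*(exp(y) + 2))/(4*(exp(y) + 1)^3*(exp(y) + 2)^2*sinh(y/2)^2)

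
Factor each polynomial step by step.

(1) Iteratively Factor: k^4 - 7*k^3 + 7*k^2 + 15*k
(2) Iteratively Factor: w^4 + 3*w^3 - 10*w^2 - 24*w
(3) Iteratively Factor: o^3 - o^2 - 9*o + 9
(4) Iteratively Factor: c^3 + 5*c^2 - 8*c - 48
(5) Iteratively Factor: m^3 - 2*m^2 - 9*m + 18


(1) = (k - 3)*(k^3 - 4*k^2 - 5*k) = k*(k - 3)*(k^2 - 4*k - 5) = k*(k - 5)*(k - 3)*(k + 1)
(2) = (w)*(w^3 + 3*w^2 - 10*w - 24) = w*(w + 4)*(w^2 - w - 6) = w*(w + 2)*(w + 4)*(w - 3)
(3) = (o + 3)*(o^2 - 4*o + 3) = (o - 3)*(o + 3)*(o - 1)
(4) = (c + 4)*(c^2 + c - 12) = (c - 3)*(c + 4)*(c + 4)
(5) = (m - 3)*(m^2 + m - 6) = (m - 3)*(m + 3)*(m - 2)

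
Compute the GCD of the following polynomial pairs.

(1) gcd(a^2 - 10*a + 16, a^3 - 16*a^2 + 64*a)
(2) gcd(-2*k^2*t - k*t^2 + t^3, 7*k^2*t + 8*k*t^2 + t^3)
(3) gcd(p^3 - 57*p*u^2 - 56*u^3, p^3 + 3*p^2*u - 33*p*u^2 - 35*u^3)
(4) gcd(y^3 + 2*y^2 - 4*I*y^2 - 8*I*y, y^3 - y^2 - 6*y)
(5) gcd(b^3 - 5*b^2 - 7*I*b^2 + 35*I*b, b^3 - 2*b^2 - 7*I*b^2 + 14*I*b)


(1) = a - 8
(2) = k*t + t^2
(3) = p^2 + 8*p*u + 7*u^2
(4) = gcd(y*(y + 2)*(y - 4*I), y*(y - 3)*(y + 2)) = y^2 + 2*y
(5) = gcd(b*(b - 5)*(b - 7*I), b*(b - 2)*(b - 7*I)) = b^2 - 7*I*b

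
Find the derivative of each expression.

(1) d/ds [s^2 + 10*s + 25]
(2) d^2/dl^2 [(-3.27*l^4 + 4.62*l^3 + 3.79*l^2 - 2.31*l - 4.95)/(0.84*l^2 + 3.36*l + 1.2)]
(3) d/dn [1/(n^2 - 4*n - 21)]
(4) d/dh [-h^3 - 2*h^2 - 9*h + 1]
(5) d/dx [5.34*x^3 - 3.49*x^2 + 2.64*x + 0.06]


(1) = 2*s + 10
(2) = (-4.614624*l^6 - 55.375488*l^5 - 241.278912*l^4 - 140.60592*l^3 + 11.3832*l^2 - 29.9376*l - 72.2448)/(0.592704*l^6 + 7.112448*l^5 + 30.989952*l^4 + 58.254336*l^3 + 44.27136*l^2 + 14.5152*l + 1.728)
(3) = 2*(2 - n)/(-n^2 + 4*n + 21)^2
(4) = -3*h^2 - 4*h - 9
(5) = 16.02*x^2 - 6.98*x + 2.64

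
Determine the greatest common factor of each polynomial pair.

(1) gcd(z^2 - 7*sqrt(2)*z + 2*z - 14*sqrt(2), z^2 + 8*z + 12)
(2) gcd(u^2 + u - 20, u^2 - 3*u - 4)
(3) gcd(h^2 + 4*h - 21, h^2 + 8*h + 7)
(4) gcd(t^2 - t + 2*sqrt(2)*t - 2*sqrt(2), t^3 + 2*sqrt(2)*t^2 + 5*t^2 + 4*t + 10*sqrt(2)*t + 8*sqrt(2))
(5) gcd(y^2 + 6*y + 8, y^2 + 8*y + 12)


(1) = z + 2
(2) = u - 4
(3) = h + 7
(4) = t + 2*sqrt(2)
(5) = y + 2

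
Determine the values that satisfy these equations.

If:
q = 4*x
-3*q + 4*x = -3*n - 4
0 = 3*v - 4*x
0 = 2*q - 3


Then:
n = -1/3
q = 3/2
v = 1/2
x = 3/8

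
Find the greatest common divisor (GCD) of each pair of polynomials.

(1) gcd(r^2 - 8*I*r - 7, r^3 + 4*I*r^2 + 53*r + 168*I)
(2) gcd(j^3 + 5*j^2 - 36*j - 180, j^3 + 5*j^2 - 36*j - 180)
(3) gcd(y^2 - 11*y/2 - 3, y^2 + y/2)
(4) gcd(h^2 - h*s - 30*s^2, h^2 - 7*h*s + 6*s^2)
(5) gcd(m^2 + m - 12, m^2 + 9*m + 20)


(1) = r - 7*I
(2) = j^3 + 5*j^2 - 36*j - 180
(3) = y + 1/2
(4) = gcd((h - 6*s)*(h + 5*s), (h - 6*s)*(h - s)) = -h + 6*s
(5) = m + 4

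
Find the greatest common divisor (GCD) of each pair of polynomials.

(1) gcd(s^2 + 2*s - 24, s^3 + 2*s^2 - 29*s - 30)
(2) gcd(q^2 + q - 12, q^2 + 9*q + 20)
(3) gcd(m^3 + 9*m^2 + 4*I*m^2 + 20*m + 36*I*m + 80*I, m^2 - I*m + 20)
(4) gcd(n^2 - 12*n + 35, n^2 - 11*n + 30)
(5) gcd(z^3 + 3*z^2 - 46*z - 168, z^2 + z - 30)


(1) = s + 6
(2) = q + 4
(3) = gcd((m + 4)*(m + 5)*(m + 4*I), (m - 5*I)*(m + 4*I)) = m + 4*I
(4) = gcd((n - 7)*(n - 5), (n - 6)*(n - 5)) = n - 5
(5) = z + 6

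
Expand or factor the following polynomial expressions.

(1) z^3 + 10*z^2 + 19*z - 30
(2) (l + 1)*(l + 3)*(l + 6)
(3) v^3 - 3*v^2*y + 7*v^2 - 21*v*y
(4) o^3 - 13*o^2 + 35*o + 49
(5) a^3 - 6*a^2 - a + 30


(1) = (z - 1)*(z + 5)*(z + 6)
(2) = l^3 + 10*l^2 + 27*l + 18
(3) = v*(v + 7)*(v - 3*y)
(4) = (o - 7)^2*(o + 1)
(5) = (a - 5)*(a - 3)*(a + 2)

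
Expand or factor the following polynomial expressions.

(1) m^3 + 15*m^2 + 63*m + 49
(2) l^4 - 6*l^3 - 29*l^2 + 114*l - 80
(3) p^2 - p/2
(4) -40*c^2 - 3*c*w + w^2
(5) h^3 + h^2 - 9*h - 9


(1) = (m + 1)*(m + 7)^2
(2) = (l - 8)*(l - 2)*(l - 1)*(l + 5)
(3) = p*(p - 1/2)
(4) = (-8*c + w)*(5*c + w)
(5) = (h - 3)*(h + 1)*(h + 3)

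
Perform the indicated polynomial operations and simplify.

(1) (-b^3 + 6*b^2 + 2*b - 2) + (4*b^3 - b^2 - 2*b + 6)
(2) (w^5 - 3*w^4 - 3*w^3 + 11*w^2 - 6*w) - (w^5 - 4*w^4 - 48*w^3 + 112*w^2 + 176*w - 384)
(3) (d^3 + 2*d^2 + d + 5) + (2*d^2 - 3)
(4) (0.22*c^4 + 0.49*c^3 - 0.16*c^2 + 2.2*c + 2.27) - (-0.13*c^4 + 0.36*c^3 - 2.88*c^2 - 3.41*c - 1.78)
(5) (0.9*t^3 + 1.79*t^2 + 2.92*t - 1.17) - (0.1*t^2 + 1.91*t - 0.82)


(1) = 3*b^3 + 5*b^2 + 4
(2) = w^4 + 45*w^3 - 101*w^2 - 182*w + 384
(3) = d^3 + 4*d^2 + d + 2
(4) = 0.35*c^4 + 0.13*c^3 + 2.72*c^2 + 5.61*c + 4.05
(5) = 0.9*t^3 + 1.69*t^2 + 1.01*t - 0.35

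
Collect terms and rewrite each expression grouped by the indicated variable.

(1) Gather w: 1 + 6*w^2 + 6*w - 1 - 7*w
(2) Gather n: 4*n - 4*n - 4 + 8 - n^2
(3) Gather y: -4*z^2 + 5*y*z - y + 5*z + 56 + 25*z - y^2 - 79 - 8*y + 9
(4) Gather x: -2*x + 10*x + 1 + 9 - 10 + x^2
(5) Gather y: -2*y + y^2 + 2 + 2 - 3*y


(1) = 6*w^2 - w
(2) = 4 - n^2
(3) = -y^2 + y*(5*z - 9) - 4*z^2 + 30*z - 14
(4) = x^2 + 8*x
(5) = y^2 - 5*y + 4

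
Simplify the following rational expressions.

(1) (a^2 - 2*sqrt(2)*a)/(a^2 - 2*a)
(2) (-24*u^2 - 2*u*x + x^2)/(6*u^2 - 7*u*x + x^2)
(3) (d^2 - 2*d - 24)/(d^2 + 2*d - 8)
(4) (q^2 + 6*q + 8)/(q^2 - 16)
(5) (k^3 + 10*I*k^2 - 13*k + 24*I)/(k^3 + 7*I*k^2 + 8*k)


(1) = (a - 2*sqrt(2))/(a - 2)
(2) = (4*u + x)/(-u + x)
(3) = (d - 6)/(d - 2)
(4) = (q + 2)/(q - 4)
(5) = (k + 3*I)/k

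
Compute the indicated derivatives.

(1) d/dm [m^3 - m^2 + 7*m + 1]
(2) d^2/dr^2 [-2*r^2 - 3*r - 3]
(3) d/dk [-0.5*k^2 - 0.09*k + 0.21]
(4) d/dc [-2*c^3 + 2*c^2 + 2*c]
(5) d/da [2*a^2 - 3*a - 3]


(1) = 3*m^2 - 2*m + 7
(2) = -4
(3) = -1.0*k - 0.09
(4) = -6*c^2 + 4*c + 2
(5) = 4*a - 3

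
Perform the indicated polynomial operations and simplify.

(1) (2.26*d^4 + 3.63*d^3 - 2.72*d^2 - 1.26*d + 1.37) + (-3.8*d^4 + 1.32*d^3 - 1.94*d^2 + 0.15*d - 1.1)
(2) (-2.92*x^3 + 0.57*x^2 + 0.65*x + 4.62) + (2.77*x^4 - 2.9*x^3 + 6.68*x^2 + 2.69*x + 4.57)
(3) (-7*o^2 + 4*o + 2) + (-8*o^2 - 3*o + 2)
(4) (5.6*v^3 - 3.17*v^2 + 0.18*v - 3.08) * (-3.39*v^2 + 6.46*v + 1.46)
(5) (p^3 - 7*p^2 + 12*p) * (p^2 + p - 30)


(1) = -1.54*d^4 + 4.95*d^3 - 4.66*d^2 - 1.11*d + 0.27
(2) = 2.77*x^4 - 5.82*x^3 + 7.25*x^2 + 3.34*x + 9.19
(3) = -15*o^2 + o + 4
(4) = -18.984*v^5 + 46.9223*v^4 - 12.9124*v^3 + 6.9758*v^2 - 19.634*v - 4.4968
(5) = p^5 - 6*p^4 - 25*p^3 + 222*p^2 - 360*p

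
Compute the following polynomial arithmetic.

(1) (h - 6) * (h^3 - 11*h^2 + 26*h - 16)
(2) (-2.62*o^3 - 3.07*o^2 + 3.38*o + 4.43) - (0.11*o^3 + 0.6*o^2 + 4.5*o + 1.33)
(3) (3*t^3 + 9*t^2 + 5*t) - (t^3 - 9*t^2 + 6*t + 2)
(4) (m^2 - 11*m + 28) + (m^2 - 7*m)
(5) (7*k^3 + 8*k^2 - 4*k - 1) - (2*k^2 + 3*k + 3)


(1) = h^4 - 17*h^3 + 92*h^2 - 172*h + 96
(2) = -2.73*o^3 - 3.67*o^2 - 1.12*o + 3.1
(3) = 2*t^3 + 18*t^2 - t - 2
(4) = 2*m^2 - 18*m + 28
(5) = 7*k^3 + 6*k^2 - 7*k - 4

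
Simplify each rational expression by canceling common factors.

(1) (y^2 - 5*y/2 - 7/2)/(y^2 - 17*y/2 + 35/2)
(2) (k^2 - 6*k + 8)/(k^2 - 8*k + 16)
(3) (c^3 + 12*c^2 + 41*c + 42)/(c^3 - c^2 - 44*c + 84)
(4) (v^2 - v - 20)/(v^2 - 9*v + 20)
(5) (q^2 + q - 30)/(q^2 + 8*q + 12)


(1) = (y + 1)/(y - 5)
(2) = (k - 2)/(k - 4)
(3) = (c^2 + 5*c + 6)/(c^2 - 8*c + 12)
(4) = (v + 4)/(v - 4)
(5) = (q - 5)/(q + 2)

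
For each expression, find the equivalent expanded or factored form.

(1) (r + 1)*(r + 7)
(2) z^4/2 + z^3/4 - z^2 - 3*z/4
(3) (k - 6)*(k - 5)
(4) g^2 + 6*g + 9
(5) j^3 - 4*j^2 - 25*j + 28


(1) = r^2 + 8*r + 7
(2) = z*(z/2 + 1/2)*(z - 3/2)*(z + 1)
(3) = k^2 - 11*k + 30
(4) = (g + 3)^2
(5) = (j - 7)*(j - 1)*(j + 4)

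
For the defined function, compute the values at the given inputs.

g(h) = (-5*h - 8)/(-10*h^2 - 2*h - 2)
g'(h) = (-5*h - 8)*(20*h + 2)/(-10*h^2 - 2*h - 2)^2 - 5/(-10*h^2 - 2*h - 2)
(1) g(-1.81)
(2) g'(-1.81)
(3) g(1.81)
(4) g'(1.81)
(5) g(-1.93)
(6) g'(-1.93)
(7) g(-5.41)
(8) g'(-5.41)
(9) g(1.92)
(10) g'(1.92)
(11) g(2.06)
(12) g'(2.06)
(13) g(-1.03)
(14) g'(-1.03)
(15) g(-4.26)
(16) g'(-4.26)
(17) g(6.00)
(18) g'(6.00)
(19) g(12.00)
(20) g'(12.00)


(1) = -0.03
(2) = 0.12
(3) = 0.44
(4) = -0.31
(5) = -0.05
(6) = 0.09
(7) = -0.07
(8) = -0.01
(9) = 0.41
(10) = -0.27
(11) = 0.38
(12) = -0.23
(13) = 0.27
(14) = 0.95
(15) = -0.08
(16) = -0.01
(17) = 0.10
(18) = -0.02
(19) = 0.05
(20) = -0.00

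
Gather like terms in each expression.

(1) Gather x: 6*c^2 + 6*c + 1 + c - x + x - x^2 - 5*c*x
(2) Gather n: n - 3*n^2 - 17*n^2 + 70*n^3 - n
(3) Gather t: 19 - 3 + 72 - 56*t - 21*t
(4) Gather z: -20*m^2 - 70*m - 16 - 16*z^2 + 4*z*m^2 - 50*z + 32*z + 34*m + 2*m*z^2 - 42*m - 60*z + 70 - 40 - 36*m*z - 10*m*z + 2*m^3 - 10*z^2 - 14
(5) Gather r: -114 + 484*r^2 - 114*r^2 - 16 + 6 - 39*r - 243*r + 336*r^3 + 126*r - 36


(1) = 6*c^2 - 5*c*x + 7*c - x^2 + 1
(2) = 70*n^3 - 20*n^2
(3) = 88 - 77*t
(4) = 2*m^3 - 20*m^2 - 78*m + z^2*(2*m - 26) + z*(4*m^2 - 46*m - 78)
(5) = 336*r^3 + 370*r^2 - 156*r - 160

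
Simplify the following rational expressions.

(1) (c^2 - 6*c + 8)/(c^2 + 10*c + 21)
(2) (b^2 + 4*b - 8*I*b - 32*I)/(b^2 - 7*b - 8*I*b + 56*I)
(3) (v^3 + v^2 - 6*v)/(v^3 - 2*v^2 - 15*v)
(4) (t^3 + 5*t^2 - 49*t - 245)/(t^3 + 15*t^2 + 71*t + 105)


(1) = (c^2 - 6*c + 8)/(c^2 + 10*c + 21)
(2) = (b + 4)/(b - 7)
(3) = (v - 2)/(v - 5)
(4) = (t - 7)/(t + 3)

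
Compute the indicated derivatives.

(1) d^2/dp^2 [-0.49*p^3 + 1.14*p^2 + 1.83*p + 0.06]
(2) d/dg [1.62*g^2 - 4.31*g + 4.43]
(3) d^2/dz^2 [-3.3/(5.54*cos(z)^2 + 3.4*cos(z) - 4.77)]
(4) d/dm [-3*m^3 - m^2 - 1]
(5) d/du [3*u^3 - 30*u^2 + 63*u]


(1) = 2.28 - 2.94*p
(2) = 3.24*g - 4.31
(3) = (405.12912*(1 - cos(z)^2)^2 + 186.4764*cos(z)^3 + 589.53312*cos(z)^2 - 319.4334*cos(z) - 655.8354)/(5.54*cos(z)^2 + 3.4*cos(z) - 4.77)^3
(4) = m*(-9*m - 2)
(5) = 9*u^2 - 60*u + 63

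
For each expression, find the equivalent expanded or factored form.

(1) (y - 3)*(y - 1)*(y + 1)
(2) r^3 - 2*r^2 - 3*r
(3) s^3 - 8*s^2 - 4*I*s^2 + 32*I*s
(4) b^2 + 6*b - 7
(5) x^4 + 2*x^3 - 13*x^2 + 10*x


(1) = y^3 - 3*y^2 - y + 3
(2) = r*(r - 3)*(r + 1)
(3) = s*(s - 8)*(s - 4*I)
(4) = (b - 1)*(b + 7)
(5) = x*(x - 2)*(x - 1)*(x + 5)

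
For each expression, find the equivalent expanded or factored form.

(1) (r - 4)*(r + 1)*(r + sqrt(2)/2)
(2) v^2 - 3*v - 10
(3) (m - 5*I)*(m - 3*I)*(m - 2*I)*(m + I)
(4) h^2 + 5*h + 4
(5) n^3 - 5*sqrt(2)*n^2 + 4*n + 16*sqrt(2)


(1) = r^3 - 3*r^2 + sqrt(2)*r^2/2 - 4*r - 3*sqrt(2)*r/2 - 2*sqrt(2)
(2) = (v - 5)*(v + 2)
(3) = m^4 - 9*I*m^3 - 21*m^2 - I*m - 30
(4) = (h + 1)*(h + 4)
(5) = (n - 4*sqrt(2))*(n - 2*sqrt(2))*(n + sqrt(2))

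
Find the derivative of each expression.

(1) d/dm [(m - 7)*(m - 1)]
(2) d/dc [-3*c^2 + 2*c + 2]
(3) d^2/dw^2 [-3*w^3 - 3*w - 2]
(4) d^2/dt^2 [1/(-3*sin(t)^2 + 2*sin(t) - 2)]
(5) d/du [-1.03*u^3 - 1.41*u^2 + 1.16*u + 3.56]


(1) = 2*m - 8
(2) = 2 - 6*c
(3) = -18*w
(4) = 2*(18*sin(t)^4 - 9*sin(t)^3 - 37*sin(t)^2 + 20*sin(t) + 2)/(3*sin(t)^2 - 2*sin(t) + 2)^3
(5) = -3.09*u^2 - 2.82*u + 1.16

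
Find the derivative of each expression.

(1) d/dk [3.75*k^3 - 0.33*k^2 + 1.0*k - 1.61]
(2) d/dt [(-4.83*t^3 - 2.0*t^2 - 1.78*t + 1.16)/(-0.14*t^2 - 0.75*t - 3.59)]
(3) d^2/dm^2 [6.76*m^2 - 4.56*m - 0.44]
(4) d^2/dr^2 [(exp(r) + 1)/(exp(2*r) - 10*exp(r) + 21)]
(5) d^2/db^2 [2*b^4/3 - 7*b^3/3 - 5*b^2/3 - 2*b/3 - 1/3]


(1) = 11.25*k^2 - 0.66*k + 1.0
(2) = (0.6762*t^4 + 7.245*t^3 + 53.2699*t^2 + 14.6848*t + 7.2602)/(0.0196*t^4 + 0.21*t^3 + 1.5677*t^2 + 5.385*t + 12.8881)
(3) = 13.5200000000000
(4) = (exp(4*r) + 14*exp(3*r) - 156*exp(2*r) + 226*exp(r) + 651)*exp(r)/(exp(6*r) - 30*exp(5*r) + 363*exp(4*r) - 2260*exp(3*r) + 7623*exp(2*r) - 13230*exp(r) + 9261)
(5) = 8*b^2 - 14*b - 10/3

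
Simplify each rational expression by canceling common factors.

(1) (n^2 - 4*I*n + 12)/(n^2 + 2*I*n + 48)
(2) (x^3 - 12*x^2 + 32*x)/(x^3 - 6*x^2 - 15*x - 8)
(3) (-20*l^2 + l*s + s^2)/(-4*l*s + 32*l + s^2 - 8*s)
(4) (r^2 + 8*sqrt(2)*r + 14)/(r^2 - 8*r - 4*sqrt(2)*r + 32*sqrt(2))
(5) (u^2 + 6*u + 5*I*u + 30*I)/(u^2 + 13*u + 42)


(1) = (n + 2*I)/(n + 8*I)
(2) = (x^2 - 4*x)/(x^2 + 2*x + 1)
(3) = (5*l + s)/(s - 8)
(4) = (r^2 + 8*sqrt(2)*r + 14)/(r^2 + r*(-8 - 4*sqrt(2)) + 32*sqrt(2))
(5) = (u + 5*I)/(u + 7)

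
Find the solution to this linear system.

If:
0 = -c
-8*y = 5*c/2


Then:
c = 0
y = 0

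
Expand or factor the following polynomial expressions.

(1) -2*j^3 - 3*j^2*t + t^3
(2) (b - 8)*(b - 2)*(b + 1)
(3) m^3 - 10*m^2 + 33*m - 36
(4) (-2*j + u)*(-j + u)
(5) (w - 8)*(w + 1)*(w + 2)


(1) = (-2*j + t)*(j + t)^2
(2) = b^3 - 9*b^2 + 6*b + 16
(3) = (m - 4)*(m - 3)^2
(4) = 2*j^2 - 3*j*u + u^2
(5) = w^3 - 5*w^2 - 22*w - 16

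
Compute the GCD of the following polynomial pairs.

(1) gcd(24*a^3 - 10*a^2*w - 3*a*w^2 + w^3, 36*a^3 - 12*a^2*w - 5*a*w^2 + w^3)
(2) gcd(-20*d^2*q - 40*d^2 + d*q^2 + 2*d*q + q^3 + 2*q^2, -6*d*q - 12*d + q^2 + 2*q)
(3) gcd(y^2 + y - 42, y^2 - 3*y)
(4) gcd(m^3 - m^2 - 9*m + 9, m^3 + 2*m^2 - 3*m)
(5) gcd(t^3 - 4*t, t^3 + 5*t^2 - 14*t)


(1) = gcd((-4*a + w)*(-2*a + w)*(3*a + w), (-6*a + w)*(-2*a + w)*(3*a + w)) = -6*a^2 + a*w + w^2
(2) = gcd((-4*d + q)*(5*d + q)*(q + 2), (-6*d + q)*(q + 2)) = q + 2
(3) = gcd((y - 6)*(y + 7), y*(y - 3)) = 1
(4) = gcd((m - 3)*(m - 1)*(m + 3), m*(m - 1)*(m + 3)) = m^2 + 2*m - 3
(5) = t^2 - 2*t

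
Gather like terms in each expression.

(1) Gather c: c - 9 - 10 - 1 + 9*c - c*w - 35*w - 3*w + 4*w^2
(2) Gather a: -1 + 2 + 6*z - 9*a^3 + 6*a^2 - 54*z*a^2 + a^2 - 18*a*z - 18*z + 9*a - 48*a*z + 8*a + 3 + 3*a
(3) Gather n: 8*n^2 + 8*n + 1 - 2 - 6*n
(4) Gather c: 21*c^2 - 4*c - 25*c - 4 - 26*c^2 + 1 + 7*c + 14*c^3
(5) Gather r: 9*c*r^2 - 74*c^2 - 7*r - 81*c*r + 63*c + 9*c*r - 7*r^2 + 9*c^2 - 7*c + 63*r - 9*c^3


(1) = c*(10 - w) + 4*w^2 - 38*w - 20
(2) = -9*a^3 + a^2*(7 - 54*z) + a*(20 - 66*z) - 12*z + 4
(3) = 8*n^2 + 2*n - 1
(4) = 14*c^3 - 5*c^2 - 22*c - 3
(5) = -9*c^3 - 65*c^2 + 56*c + r^2*(9*c - 7) + r*(56 - 72*c)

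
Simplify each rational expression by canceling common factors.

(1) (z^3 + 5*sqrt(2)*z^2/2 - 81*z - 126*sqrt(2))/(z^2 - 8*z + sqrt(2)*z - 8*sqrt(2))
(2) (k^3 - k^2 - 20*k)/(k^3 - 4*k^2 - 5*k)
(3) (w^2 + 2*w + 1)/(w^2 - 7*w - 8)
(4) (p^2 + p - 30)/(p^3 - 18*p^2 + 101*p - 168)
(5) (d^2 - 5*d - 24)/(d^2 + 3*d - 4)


(1) = (2*z^3 + 5*sqrt(2)*z^2 - 162*z - 252*sqrt(2))/(2*z^2 + z*(-16 + 2*sqrt(2)) - 16*sqrt(2))
(2) = (k + 4)/(k + 1)
(3) = (w + 1)/(w - 8)
(4) = (p^2 + p - 30)/(p^3 - 18*p^2 + 101*p - 168)
(5) = (d^2 - 5*d - 24)/(d^2 + 3*d - 4)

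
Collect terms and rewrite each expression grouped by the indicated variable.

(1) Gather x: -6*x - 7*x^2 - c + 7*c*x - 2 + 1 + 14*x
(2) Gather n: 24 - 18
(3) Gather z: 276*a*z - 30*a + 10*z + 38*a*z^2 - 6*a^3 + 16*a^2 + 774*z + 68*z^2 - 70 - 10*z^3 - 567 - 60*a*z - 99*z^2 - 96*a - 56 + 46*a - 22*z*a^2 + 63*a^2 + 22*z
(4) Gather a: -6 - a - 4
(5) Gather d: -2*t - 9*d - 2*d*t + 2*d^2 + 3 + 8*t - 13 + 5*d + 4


(1) = -c - 7*x^2 + x*(7*c + 8) - 1
(2) = 6
(3) = -6*a^3 + 79*a^2 - 80*a - 10*z^3 + z^2*(38*a - 31) + z*(-22*a^2 + 216*a + 806) - 693
(4) = -a - 10
(5) = 2*d^2 + d*(-2*t - 4) + 6*t - 6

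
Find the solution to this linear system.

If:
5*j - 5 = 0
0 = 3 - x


Then:
j = 1
x = 3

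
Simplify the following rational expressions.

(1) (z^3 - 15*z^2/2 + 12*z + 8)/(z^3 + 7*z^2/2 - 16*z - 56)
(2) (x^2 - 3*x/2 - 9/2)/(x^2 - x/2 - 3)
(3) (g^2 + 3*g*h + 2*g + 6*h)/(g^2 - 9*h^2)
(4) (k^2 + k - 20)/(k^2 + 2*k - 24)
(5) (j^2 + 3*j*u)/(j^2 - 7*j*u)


(1) = (2*z^2 - 7*z - 4)/(2*z^2 + 15*z + 28)
(2) = (x - 3)/(x - 2)
(3) = (g + 2)/(g - 3*h)
(4) = (k + 5)/(k + 6)
(5) = (-j - 3*u)/(-j + 7*u)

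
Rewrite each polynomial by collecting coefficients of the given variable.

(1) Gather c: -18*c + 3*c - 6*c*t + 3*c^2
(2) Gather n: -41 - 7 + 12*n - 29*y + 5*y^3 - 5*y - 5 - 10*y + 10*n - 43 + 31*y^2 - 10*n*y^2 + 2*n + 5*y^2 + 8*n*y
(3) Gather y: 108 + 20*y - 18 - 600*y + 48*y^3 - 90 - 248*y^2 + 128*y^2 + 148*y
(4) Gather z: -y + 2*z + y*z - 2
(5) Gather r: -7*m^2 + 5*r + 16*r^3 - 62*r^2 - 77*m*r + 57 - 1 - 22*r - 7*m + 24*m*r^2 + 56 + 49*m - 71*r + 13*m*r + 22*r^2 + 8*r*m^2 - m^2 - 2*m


(1) = 3*c^2 + c*(-6*t - 15)
(2) = n*(-10*y^2 + 8*y + 24) + 5*y^3 + 36*y^2 - 44*y - 96
(3) = 48*y^3 - 120*y^2 - 432*y
(4) = -y + z*(y + 2) - 2
(5) = -8*m^2 + 40*m + 16*r^3 + r^2*(24*m - 40) + r*(8*m^2 - 64*m - 88) + 112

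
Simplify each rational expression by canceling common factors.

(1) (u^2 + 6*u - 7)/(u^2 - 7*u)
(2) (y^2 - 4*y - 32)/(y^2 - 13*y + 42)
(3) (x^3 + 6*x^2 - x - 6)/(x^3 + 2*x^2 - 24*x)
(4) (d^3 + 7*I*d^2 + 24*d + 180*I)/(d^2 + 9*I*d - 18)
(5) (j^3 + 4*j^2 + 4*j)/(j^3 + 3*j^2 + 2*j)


(1) = (u^2 + 6*u - 7)/(u^2 - 7*u)
(2) = (y^2 - 4*y - 32)/(y^2 - 13*y + 42)
(3) = (x^2 - 1)/(x^2 - 4*x)
(4) = (d^2 + I*d + 30)/(d + 3*I)
(5) = (j + 2)/(j + 1)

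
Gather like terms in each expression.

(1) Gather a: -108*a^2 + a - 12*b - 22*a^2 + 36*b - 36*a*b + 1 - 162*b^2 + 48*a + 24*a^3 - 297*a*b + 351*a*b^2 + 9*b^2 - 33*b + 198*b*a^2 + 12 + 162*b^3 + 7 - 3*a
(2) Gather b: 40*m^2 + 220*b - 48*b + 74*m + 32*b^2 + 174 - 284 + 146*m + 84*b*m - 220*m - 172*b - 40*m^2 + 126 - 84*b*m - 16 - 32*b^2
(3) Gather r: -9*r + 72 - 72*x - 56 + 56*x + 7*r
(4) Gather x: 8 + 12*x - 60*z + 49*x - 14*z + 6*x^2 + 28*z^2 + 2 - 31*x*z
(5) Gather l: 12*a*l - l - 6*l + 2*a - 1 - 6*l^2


(1) = 24*a^3 + a^2*(198*b - 130) + a*(351*b^2 - 333*b + 46) + 162*b^3 - 153*b^2 - 9*b + 20
(2) = 0
(3) = -2*r - 16*x + 16
(4) = 6*x^2 + x*(61 - 31*z) + 28*z^2 - 74*z + 10
(5) = 2*a - 6*l^2 + l*(12*a - 7) - 1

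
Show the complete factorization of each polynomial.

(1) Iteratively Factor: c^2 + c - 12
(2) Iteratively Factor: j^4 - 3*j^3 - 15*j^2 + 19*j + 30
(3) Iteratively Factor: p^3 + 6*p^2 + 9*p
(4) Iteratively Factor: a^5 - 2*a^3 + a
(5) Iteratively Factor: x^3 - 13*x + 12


(1) = (c - 3)*(c + 4)
(2) = (j + 1)*(j^3 - 4*j^2 - 11*j + 30) = (j - 5)*(j + 1)*(j^2 + j - 6) = (j - 5)*(j - 2)*(j + 1)*(j + 3)
(3) = (p + 3)*(p^2 + 3*p) = (p + 3)^2*(p)
(4) = (a - 1)*(a^4 + a^3 - a^2 - a) = (a - 1)*(a + 1)*(a^3 - a) = a*(a - 1)*(a + 1)*(a^2 - 1) = a*(a - 1)*(a + 1)^2*(a - 1)
(5) = (x - 1)*(x^2 + x - 12) = (x - 3)*(x - 1)*(x + 4)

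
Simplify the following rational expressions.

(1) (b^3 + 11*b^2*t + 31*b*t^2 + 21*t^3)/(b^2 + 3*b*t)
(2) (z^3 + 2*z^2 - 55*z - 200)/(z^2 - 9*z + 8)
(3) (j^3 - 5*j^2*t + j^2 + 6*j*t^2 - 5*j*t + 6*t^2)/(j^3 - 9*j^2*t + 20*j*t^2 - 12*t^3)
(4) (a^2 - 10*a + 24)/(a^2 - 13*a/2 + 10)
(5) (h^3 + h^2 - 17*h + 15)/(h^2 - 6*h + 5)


(1) = (b^2 + 8*b*t + 7*t^2)/b
(2) = (z^2 + 10*z + 25)/(z - 1)
(3) = (j^2 - 3*j*t + j - 3*t)/(j^2 - 7*j*t + 6*t^2)
(4) = (2*a - 12)/(2*a - 5)
(5) = (h^2 + 2*h - 15)/(h - 5)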